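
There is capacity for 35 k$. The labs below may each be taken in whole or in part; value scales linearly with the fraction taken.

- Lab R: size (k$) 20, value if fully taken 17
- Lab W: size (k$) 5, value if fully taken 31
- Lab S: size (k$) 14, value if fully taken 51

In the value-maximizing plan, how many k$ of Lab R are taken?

16

Rank by value-to-size ratio: Lab W 31/5≈6.2, Lab S 51/14≈3.64, Lab R 17/20≈0.85.
Lab W: take in full, 5 k$ for value 31 → 30 left.
Lab S: take in full, 14 k$ for value 51 → 16 left.
Fill the last 16 k$ with part of Lab R: 16/20 of it earns 13.6.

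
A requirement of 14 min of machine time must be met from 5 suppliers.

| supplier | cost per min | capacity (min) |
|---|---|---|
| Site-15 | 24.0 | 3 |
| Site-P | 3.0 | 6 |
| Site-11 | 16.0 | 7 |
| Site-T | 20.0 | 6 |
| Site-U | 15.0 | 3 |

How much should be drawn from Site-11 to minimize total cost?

Cheapest first:
Site-P (3.0): use full 6 ; 8 min to go.
Site-U (15.0): use full 3 ; 5 min to go.
Site-11 at 16.0: take 5 of its 7 ; requirement met.
Site-T, Site-15: unused.

5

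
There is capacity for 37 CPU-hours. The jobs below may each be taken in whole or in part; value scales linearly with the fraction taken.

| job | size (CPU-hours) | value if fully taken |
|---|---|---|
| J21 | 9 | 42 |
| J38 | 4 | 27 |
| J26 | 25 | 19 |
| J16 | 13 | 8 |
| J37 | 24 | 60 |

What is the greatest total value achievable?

129

Best value per unit of size first: J38 27/4≈6.75, J21 42/9≈4.67, J37 60/24≈2.5, J26 19/25≈0.76, J16 8/13≈0.615.
All 4 CPU-hours of J38 fit (value 27) → 33 remain.
All 9 CPU-hours of J21 fit (value 42) → 24 remain.
All 24 CPU-hours of J37 fit (value 60) → 0 remain.
Total value = 129.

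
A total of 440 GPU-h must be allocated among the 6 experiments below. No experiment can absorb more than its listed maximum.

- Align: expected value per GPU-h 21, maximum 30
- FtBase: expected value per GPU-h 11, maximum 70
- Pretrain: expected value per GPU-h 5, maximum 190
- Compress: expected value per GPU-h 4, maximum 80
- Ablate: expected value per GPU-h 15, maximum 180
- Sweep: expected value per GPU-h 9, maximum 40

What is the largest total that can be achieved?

Highest expected value per GPU-h first: Align 21 > Ablate 15 > FtBase 11 > Sweep 9 > Pretrain 5 > Compress 4.
Align: +30 to 30 (cap) ; 410 left.
Give Ablate 180 to hit its cap of 180 ; 230 left.
Give FtBase 70 to hit its cap of 70 ; 160 left.
Sweep takes 40 to reach its cap of 40 ; 120 left.
Only 120 left; Pretrain takes them to reach 120.
Total = 21×30 + 11×70 + 5×120 + 15×180 + 9×40 = 5060.

5060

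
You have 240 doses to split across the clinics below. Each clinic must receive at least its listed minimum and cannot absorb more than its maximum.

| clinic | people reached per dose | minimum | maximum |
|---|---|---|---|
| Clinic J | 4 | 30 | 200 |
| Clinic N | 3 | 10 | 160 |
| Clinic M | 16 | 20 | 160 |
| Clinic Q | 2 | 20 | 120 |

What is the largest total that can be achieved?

Meeting every minimum uses 30+10+20+20 = 80 doses, leaving 160.
Highest people reached per dose first: Clinic M 16 > Clinic J 4 > Clinic N 3 > Clinic Q 2.
Give Clinic M 140 more to hit its cap of 160 ; 20 left.
Clinic J has room for 170 more but only 20 remain, so it gets 50.
Total = 4×50 + 3×10 + 16×160 + 2×20 = 2830.

2830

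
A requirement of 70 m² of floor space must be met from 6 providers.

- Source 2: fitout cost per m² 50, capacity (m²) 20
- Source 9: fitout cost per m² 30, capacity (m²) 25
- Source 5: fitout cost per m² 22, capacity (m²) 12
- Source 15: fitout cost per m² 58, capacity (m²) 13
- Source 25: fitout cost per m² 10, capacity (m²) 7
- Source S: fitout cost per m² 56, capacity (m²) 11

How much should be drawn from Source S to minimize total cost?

6

Fill from the cheapest provider first.
Take 7 from Source 25 at 10 — need 63 more.
Take 12 from Source 5 at 22 — need 51 more.
Take 25 from Source 9 at 30 — need 26 more.
Take 20 from Source 2 at 50 — need 6 more.
Take 6 from Source S at 56 to finish.
Source 15: unused.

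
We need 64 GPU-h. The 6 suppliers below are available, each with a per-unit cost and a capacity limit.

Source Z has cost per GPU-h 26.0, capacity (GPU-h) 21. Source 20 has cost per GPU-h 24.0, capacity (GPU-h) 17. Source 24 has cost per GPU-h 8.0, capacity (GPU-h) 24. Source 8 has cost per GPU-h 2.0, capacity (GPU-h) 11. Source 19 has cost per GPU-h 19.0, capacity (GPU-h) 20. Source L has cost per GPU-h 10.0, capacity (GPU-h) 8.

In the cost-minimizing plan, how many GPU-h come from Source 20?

Cheapest first:
Source 8 at 2.0: take all 11 GPU-h → 53 still needed.
Source 24 (8.0): use full 24 → 29 GPU-h to go.
Take 8 from Source L at 10.0 → need 21 more.
Source 19 at 19.0: take all 20 GPU-h → 1 still needed.
Source 20 (24.0): take the remaining 1 → done.
Source Z: unused.

1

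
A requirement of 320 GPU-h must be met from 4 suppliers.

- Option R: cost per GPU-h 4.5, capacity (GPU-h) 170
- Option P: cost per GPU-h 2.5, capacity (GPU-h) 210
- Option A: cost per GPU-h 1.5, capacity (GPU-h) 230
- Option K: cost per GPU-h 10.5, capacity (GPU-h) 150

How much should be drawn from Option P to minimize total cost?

90

Use suppliers in increasing cost order.
Option A (1.5): use full 230 → 90 GPU-h to go.
Take 90 from Option P at 2.5 to finish.
Option R, Option K: unused.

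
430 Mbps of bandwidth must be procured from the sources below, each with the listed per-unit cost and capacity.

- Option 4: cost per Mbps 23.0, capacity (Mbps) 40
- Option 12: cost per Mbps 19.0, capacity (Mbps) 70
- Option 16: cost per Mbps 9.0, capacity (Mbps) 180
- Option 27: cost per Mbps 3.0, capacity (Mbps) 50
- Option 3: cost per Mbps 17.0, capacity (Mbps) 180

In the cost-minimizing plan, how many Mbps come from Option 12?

20

Use sources in increasing cost order.
Option 27 (3.0): use full 50 — 380 Mbps to go.
Take 180 from Option 16 at 9.0 — need 200 more.
Option 3 at 17.0: take all 180 Mbps — 20 still needed.
Take 20 from Option 12 at 19.0 to finish.
Option 4: unused.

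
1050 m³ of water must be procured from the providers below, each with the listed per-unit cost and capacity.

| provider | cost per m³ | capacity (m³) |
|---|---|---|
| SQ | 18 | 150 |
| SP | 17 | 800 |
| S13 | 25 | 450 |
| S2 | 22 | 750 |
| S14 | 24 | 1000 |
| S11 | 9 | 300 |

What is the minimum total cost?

15450

Use providers in increasing cost order.
Take 300 from S11 at 9 → need 750 more.
SP (17): take the remaining 750 → done.
SQ, S2, S14, S13: unused.
Cost = 300×9 + 750×17 = 15450.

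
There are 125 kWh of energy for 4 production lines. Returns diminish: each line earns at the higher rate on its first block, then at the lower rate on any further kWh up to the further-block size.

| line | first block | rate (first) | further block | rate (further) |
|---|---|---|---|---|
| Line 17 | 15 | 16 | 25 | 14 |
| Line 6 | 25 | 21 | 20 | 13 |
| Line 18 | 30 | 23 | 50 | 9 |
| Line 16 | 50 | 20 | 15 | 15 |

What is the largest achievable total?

2530

Rank every tier by rate: Line 18/first 23 > Line 6/first 21 > Line 16/first 20 > Line 17/first 16 > Line 16/second 15 > Line 17/second 14 > Line 6/second 13 > Line 18/second 9.
Fill Line 18 first block (30 at 23) → 95 left.
Line 6/first (21): +25 → 70 left.
Fill Line 16 first block (50 at 20) → 20 left.
Fill Line 17 first block (15 at 16) → 5 left.
Line 16/second: +5 of 15 at 15; pool empty.
Total = 23×30 + 21×25 + 20×50 + 16×15 + 15×5 = 2530.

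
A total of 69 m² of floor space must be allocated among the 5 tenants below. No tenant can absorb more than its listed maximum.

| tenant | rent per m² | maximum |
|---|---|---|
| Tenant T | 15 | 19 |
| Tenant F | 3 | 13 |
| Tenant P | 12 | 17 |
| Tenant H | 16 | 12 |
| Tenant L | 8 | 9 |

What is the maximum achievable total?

789

Highest rent per m² first: Tenant H 16 > Tenant T 15 > Tenant P 12 > Tenant L 8 > Tenant F 3.
Give Tenant H 12 to hit its cap of 12 ; 57 left.
Tenant T takes 19 to reach its cap of 19 ; 38 left.
Tenant P: +17 to 17 (cap) ; 21 left.
Tenant L takes 9 to reach its cap of 9 ; 12 left.
Only 12 left; Tenant F takes them to reach 12.
Total = 15×19 + 3×12 + 12×17 + 16×12 + 8×9 = 789.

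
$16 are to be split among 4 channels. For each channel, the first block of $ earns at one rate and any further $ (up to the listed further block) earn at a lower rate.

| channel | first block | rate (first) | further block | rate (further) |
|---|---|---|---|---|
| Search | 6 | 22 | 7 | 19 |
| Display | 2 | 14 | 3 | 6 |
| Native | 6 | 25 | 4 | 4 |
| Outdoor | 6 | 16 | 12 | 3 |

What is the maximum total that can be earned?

Rank every tier by rate: Native/T1 25 > Search/T1 22 > Search/T2 19 > Outdoor/T1 16 > Display/T1 14 > Display/T2 6 > Native/T2 4 > Outdoor/T2 3.
Native T1 at 25: fill all 6 ; 10 left.
Fill Search T1 block (6 at 22) ; 4 left.
Search T2 at 19: only 4 left, fill 4.
Total = 25×6 + 22×6 + 19×4 = 358.

358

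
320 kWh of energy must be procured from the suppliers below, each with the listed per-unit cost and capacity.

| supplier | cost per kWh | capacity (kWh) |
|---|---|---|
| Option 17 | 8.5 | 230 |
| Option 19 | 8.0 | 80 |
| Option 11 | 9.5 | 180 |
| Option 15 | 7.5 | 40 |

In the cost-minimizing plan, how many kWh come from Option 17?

200

Use suppliers in increasing cost order.
Take 40 from Option 15 at 7.5 → need 280 more.
Option 19 (8.0): use full 80 → 200 kWh to go.
Take 200 from Option 17 at 8.5 to finish.
Option 11: unused.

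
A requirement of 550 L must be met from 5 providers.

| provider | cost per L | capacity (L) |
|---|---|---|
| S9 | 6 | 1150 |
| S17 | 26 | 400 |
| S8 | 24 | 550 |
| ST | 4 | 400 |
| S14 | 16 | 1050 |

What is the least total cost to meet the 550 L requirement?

2500

Use providers in increasing cost order.
Take 400 from ST at 4 ; need 150 more.
Take 150 from S9 at 6 to finish.
S14, S8, S17: unused.
Cost = 400×4 + 150×6 = 2500.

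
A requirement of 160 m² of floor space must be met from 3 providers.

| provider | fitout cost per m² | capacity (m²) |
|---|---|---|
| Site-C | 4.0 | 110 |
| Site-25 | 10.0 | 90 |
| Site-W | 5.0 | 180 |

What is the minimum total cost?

Use providers in increasing cost order.
Take 110 from Site-C at 4.0 → need 50 more.
Site-W (5.0): take the remaining 50 → done.
Site-25: unused.
Cost = 110×4.0 + 50×5.0 = 690.

690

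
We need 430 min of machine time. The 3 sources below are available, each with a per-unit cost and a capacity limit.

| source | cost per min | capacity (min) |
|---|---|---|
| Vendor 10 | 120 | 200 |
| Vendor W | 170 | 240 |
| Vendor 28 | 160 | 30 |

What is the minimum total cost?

62800

Cheapest first:
Take 200 from Vendor 10 at 120 — need 230 more.
Vendor 28 at 160: take all 30 min — 200 still needed.
Vendor W at 170: take 200 of its 240 — requirement met.
Cost = 200×120 + 30×160 + 200×170 = 62800.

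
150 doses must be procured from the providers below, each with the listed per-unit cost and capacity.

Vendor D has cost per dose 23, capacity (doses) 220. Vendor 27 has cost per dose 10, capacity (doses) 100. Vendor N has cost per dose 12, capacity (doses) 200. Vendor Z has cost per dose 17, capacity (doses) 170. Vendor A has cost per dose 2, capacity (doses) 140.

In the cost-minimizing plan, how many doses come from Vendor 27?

10

Cheapest first:
Vendor A at 2: take all 140 doses — 10 still needed.
Vendor 27 (10): take the remaining 10 — done.
Vendor N, Vendor Z, Vendor D: unused.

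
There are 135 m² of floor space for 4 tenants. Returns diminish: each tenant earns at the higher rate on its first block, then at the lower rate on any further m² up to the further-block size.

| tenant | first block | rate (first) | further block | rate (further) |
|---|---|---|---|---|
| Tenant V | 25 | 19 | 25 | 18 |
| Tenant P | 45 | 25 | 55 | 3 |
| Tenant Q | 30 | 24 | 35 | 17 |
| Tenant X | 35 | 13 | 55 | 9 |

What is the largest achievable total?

Order all 8 blocks by rate: Tenant P/T1 25 > Tenant Q/T1 24 > Tenant V/T1 19 > Tenant V/T2 18 > Tenant Q/T2 17 > Tenant X/T1 13 > Tenant X/T2 9 > Tenant P/T2 3.
Fill Tenant P T1 block (45 at 25) → 90 left.
Fill Tenant Q T1 block (30 at 24) → 60 left.
Fill Tenant V T1 block (25 at 19) → 35 left.
Tenant V/T2 (18): +25 → 10 left.
Tenant Q/T2: +10 of 35 at 17; pool empty.
Total = 25×45 + 24×30 + 19×25 + 18×25 + 17×10 = 2940.

2940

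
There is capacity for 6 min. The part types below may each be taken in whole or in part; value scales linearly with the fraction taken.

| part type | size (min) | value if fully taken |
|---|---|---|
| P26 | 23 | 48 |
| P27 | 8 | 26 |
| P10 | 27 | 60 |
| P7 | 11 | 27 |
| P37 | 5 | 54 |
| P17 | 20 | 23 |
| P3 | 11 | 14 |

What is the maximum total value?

Sort by value density: P37 54/5≈10.8, P27 26/8≈3.25, P7 27/11≈2.45, P10 60/27≈2.22, P26 48/23≈2.09, P3 14/11≈1.27, P17 23/20≈1.15.
All 5 min of P37 fit (value 54) — 1 remain.
Fill the last 1 min with part of P27: 1/8 of it earns 3.25.
Total value = 57.25.

57.25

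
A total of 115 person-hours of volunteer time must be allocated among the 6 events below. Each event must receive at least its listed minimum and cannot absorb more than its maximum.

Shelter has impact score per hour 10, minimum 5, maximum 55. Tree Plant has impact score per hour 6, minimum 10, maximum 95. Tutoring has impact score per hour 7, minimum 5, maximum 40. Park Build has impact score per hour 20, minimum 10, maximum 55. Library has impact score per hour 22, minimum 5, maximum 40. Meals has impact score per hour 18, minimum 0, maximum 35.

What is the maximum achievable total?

Meeting every minimum uses 5+10+5+10+5+0 = 35 person-hours, leaving 80.
Highest impact score per hour first: Library 22 > Park Build 20 > Meals 18 > Shelter 10 > Tutoring 7 > Tree Plant 6.
Library: +35 to 40 (cap) → 45 left.
Give Park Build 45 more to hit its cap of 55 → 0 left.
Total = 10×5 + 6×10 + 7×5 + 20×55 + 22×40 = 2125.

2125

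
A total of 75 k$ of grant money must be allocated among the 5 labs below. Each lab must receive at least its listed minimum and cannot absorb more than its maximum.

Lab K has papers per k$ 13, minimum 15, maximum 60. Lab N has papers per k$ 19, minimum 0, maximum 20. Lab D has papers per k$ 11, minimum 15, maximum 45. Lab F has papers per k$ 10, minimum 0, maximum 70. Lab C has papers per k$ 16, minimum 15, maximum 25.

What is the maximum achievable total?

1140

Meeting every minimum uses 15+0+15+0+15 = 45 k$, leaving 30.
Highest papers per k$ first: Lab N 19 > Lab C 16 > Lab K 13 > Lab D 11 > Lab F 10.
Give Lab N 20 more to hit its cap of 20 → 10 left.
Lab C takes 10 more to reach its cap of 25 → 0 left.
Total = 13×15 + 19×20 + 11×15 + 16×25 = 1140.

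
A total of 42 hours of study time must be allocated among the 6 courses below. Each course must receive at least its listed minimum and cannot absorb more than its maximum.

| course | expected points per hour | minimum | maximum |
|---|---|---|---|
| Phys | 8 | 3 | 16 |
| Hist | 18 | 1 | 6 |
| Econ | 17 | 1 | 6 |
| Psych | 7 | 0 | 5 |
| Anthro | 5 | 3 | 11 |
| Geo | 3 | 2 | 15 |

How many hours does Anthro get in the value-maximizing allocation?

7

Meeting every minimum uses 3+1+1+0+3+2 = 10 hours, leaving 32.
Highest expected points per hour first: Hist 18 > Econ 17 > Phys 8 > Psych 7 > Anthro 5 > Geo 3.
Hist takes 5 more to reach its cap of 6 ; 27 left.
Give Econ 5 more to hit its cap of 6 ; 22 left.
Phys takes 13 more to reach its cap of 16 ; 9 left.
Psych takes 5 more to reach its cap of 5 ; 4 left.
Anthro: +4 (room for 8) → 7. Pool exhausted.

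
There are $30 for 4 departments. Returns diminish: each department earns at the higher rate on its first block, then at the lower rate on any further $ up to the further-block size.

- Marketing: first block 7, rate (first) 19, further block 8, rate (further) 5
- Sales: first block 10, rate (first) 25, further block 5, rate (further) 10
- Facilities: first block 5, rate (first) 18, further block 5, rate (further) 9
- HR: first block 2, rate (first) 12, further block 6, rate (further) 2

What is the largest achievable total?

Order all 8 blocks by rate: Sales/tier1 25 > Marketing/tier1 19 > Facilities/tier1 18 > HR/tier1 12 > Sales/tier2 10 > Facilities/tier2 9 > Marketing/tier2 5 > HR/tier2 2.
Sales tier1 at 25: fill all 10 ; 20 left.
Fill Marketing tier1 block (7 at 19) ; 13 left.
Fill Facilities tier1 block (5 at 18) ; 8 left.
Fill HR tier1 block (2 at 12) ; 6 left.
Sales/tier2 (10): +5 ; 1 left.
1 remain; put them into Facilities tier2 at 9.
Total = 25×10 + 19×7 + 18×5 + 12×2 + 10×5 + 9×1 = 556.

556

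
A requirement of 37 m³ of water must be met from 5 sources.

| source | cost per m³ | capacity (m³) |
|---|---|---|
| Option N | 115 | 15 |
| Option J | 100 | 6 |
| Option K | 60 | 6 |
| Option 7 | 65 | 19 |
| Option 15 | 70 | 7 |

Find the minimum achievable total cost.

2585

Use sources in increasing cost order.
Option K at 60: take all 6 m³ ; 31 still needed.
Option 7 (65): use full 19 ; 12 m³ to go.
Take 7 from Option 15 at 70 ; need 5 more.
Take 5 from Option J at 100 to finish.
Option N: unused.
Cost = 6×60 + 19×65 + 7×70 + 5×100 = 2585.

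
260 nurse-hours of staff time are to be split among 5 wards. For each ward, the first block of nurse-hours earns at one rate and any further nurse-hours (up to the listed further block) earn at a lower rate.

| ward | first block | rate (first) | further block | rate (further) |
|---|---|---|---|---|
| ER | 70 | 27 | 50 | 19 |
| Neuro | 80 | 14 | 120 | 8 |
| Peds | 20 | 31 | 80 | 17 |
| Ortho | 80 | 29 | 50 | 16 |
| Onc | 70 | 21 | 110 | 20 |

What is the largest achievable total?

Treat each block as its own option and order by rate: Peds/first 31 > Ortho/first 29 > ER/first 27 > Onc/first 21 > Onc/second 20 > ER/second 19 > Peds/second 17 > Ortho/second 16 > Neuro/first 14 > Neuro/second 8.
Peds/first (31): +20 → 240 left.
Ortho/first (29): +80 → 160 left.
ER first at 27: fill all 70 → 90 left.
Onc/first (21): +70 → 20 left.
20 remain; put them into Onc second at 20.
Total = 31×20 + 29×80 + 27×70 + 21×70 + 20×20 = 6700.

6700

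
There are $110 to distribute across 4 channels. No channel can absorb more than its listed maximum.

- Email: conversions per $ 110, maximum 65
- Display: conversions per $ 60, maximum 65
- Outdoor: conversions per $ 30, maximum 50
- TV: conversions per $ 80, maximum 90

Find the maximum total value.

Order the channels by conversions per $: Email 110 > TV 80 > Display 60 > Outdoor 30.
Give Email 65 to hit its cap of 65 — 45 left.
TV: +45 (room for 90) → 45. Pool exhausted.
Total = 110×65 + 80×45 = 10750.

10750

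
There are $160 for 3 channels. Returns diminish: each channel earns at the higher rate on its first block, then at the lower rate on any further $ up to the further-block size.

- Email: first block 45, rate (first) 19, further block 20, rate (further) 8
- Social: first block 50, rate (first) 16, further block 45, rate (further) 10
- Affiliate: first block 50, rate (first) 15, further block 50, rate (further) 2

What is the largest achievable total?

2555

Order all 6 blocks by rate: Email/tier1 19 > Social/tier1 16 > Affiliate/tier1 15 > Social/tier2 10 > Email/tier2 8 > Affiliate/tier2 2.
Fill Email tier1 block (45 at 19) → 115 left.
Fill Social tier1 block (50 at 16) → 65 left.
Affiliate/tier1 (15): +50 → 15 left.
Social tier2 at 10: only 15 left, fill 15.
Total = 19×45 + 16×50 + 15×50 + 10×15 = 2555.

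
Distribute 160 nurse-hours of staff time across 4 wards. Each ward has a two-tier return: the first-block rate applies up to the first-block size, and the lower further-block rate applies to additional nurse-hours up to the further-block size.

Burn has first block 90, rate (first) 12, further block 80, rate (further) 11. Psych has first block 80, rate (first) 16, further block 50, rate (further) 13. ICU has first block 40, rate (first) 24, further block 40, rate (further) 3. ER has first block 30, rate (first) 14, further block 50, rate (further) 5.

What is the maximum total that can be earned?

2790

Rank every tier by rate: ICU/first 24 > Psych/first 16 > ER/first 14 > Psych/second 13 > Burn/first 12 > Burn/second 11 > ER/second 5 > ICU/second 3.
ICU/first (24): +40 — 120 left.
Psych/first (16): +80 — 40 left.
Fill ER first block (30 at 14) — 10 left.
Psych/second: +10 of 50 at 13; pool empty.
Total = 24×40 + 16×80 + 14×30 + 13×10 = 2790.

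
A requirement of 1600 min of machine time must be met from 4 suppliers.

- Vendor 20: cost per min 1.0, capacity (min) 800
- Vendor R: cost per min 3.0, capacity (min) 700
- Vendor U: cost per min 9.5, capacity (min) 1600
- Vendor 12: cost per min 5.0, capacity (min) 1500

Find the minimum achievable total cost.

3400

Cheapest first:
Take 800 from Vendor 20 at 1.0 — need 800 more.
Vendor R (3.0): use full 700 — 100 min to go.
Take 100 from Vendor 12 at 5.0 to finish.
Vendor U: unused.
Cost = 800×1.0 + 700×3.0 + 100×5.0 = 3400.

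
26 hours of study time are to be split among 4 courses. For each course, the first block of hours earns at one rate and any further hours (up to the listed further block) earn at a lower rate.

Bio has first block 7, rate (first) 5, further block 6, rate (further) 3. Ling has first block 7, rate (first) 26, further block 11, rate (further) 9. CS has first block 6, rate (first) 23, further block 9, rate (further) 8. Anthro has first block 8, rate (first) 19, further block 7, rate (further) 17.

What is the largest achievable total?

Treat each block as its own option and order by rate: Ling/T1 26 > CS/T1 23 > Anthro/T1 19 > Anthro/T2 17 > Ling/T2 9 > CS/T2 8 > Bio/T1 5 > Bio/T2 3.
Ling/T1 (26): +7 — 19 left.
CS T1 at 23: fill all 6 — 13 left.
Anthro/T1 (19): +8 — 5 left.
Anthro T2 at 17: only 5 left, fill 5.
Total = 26×7 + 23×6 + 19×8 + 17×5 = 557.

557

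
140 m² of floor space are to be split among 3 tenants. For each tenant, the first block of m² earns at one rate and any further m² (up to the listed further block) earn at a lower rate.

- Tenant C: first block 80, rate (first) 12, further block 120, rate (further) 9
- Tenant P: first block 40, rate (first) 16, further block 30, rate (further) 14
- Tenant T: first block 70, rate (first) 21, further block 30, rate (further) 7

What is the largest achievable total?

2530

Rank every tier by rate: Tenant T/first 21 > Tenant P/first 16 > Tenant P/second 14 > Tenant C/first 12 > Tenant C/second 9 > Tenant T/second 7.
Fill Tenant T first block (70 at 21) ; 70 left.
Tenant P first at 16: fill all 40 ; 30 left.
Tenant P/second (14): +30 ; 0 left.
Total = 21×70 + 16×40 + 14×30 = 2530.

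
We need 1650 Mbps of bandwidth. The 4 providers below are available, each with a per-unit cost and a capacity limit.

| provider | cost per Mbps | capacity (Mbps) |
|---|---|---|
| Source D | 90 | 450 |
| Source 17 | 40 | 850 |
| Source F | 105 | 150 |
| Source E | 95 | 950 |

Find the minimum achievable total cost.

107750

Use providers in increasing cost order.
Source 17 at 40: take all 850 Mbps ; 800 still needed.
Take 450 from Source D at 90 ; need 350 more.
Source E (95): take the remaining 350 ; done.
Source F: unused.
Cost = 850×40 + 450×90 + 350×95 = 107750.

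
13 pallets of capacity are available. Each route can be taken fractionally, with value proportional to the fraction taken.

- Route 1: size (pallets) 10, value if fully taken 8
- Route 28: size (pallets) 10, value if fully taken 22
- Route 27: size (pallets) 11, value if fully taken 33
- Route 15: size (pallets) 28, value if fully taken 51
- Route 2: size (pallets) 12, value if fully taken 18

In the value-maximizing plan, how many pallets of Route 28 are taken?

Rank by value-to-size ratio: Route 27 33/11≈3, Route 28 22/10≈2.2, Route 15 51/28≈1.82, Route 2 18/12≈1.5, Route 1 8/10≈0.8.
Route 27: take in full, 11 pallets for value 33 ; 2 left.
Fill the last 2 pallets with part of Route 28: 2/10 of it earns 4.4.

2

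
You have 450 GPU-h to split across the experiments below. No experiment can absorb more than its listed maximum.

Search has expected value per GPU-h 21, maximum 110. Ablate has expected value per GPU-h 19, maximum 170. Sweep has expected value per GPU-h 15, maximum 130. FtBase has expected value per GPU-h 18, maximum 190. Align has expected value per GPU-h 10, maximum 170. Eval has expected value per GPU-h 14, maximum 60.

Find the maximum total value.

Rank by expected value per GPU-h: Search 21 > Ablate 19 > FtBase 18 > Sweep 15 > Eval 14 > Align 10.
Search: +110 to 110 (cap) → 340 left.
Ablate takes 170 to reach its cap of 170 → 170 left.
FtBase has room for 190 but only 170 remain, so it gets 170.
Total = 21×110 + 19×170 + 18×170 = 8600.

8600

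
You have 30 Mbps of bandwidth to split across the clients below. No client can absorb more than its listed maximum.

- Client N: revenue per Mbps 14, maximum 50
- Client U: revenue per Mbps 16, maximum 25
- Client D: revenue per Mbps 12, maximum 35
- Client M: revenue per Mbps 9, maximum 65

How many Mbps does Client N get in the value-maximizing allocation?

5

Highest revenue per Mbps first: Client U 16 > Client N 14 > Client D 12 > Client M 9.
Give Client U 25 to hit its cap of 25 ; 5 left.
Client N has room for 50 but only 5 remain, so it gets 5.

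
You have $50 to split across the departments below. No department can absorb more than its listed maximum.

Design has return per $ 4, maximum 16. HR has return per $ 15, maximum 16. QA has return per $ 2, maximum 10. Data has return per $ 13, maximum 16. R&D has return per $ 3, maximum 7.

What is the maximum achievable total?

Rank by return per $: HR 15 > Data 13 > Design 4 > R&D 3 > QA 2.
HR takes 16 to reach its cap of 16 — 34 left.
Give Data 16 to hit its cap of 16 — 18 left.
Give Design 16 to hit its cap of 16 — 2 left.
R&D: +2 (room for 7) → 2. Pool exhausted.
Total = 4×16 + 15×16 + 13×16 + 3×2 = 518.

518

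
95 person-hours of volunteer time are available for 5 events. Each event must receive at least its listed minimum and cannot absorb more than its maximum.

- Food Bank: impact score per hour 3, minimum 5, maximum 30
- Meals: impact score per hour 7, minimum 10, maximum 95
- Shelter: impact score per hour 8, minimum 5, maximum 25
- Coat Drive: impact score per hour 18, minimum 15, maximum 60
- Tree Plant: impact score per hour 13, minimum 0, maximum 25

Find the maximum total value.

1400

Meeting every minimum uses 5+10+5+15+0 = 35 person-hours, leaving 60.
Highest impact score per hour first: Coat Drive 18 > Tree Plant 13 > Shelter 8 > Meals 7 > Food Bank 3.
Coat Drive takes 45 more to reach its cap of 60 ; 15 left.
Tree Plant: +15 (room for 25) → 15. Pool exhausted.
Total = 3×5 + 7×10 + 8×5 + 18×60 + 13×15 = 1400.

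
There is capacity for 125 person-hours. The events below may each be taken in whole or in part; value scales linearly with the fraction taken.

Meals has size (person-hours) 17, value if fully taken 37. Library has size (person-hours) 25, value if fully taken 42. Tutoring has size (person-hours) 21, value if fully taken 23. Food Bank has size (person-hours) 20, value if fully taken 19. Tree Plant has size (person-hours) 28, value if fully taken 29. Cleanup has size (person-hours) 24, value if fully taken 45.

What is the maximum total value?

Sort by value density: Meals 37/17≈2.18, Cleanup 45/24≈1.88, Library 42/25≈1.68, Tutoring 23/21≈1.1, Tree Plant 29/28≈1.04, Food Bank 19/20≈0.95.
Meals: take in full, 17 person-hours for value 37 ; 108 left.
Take all of Cleanup (24 person-hours, value 45) ; 84 person-hours left.
Take all of Library (25 person-hours, value 42) ; 59 person-hours left.
Take all of Tutoring (21 person-hours, value 23) ; 38 person-hours left.
Take all of Tree Plant (28 person-hours, value 29) ; 10 person-hours left.
Fill the last 10 person-hours with part of Food Bank: 10/20 of it earns 9.5.
Total value = 185.5.

185.5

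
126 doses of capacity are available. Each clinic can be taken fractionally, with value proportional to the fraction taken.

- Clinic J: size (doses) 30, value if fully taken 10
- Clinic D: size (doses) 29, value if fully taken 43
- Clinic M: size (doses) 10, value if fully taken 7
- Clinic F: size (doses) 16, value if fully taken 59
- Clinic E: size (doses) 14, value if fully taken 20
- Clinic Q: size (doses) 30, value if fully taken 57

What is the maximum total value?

Sort by value density: Clinic F 59/16≈3.69, Clinic Q 57/30≈1.9, Clinic D 43/29≈1.48, Clinic E 20/14≈1.43, Clinic M 7/10≈0.7, Clinic J 10/30≈0.333.
All 16 doses of Clinic F fit (value 59) ; 110 remain.
All 30 doses of Clinic Q fit (value 57) ; 80 remain.
Clinic D: take in full, 29 doses for value 43 ; 51 left.
Take all of Clinic E (14 doses, value 20) ; 37 doses left.
Take all of Clinic M (10 doses, value 7) ; 27 doses left.
27 doses left: a 27/30 share of Clinic J gives 10×27/30 = 9.
Total value = 195.

195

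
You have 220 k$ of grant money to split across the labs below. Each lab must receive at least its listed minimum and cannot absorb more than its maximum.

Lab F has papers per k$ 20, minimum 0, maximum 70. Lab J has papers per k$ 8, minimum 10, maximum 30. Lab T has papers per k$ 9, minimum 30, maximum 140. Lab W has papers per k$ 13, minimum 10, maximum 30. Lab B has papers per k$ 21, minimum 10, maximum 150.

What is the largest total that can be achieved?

4030

Meeting every minimum uses 0+10+30+10+10 = 60 k$, leaving 160.
Order the labs by papers per k$: Lab B 21 > Lab F 20 > Lab W 13 > Lab T 9 > Lab J 8.
Lab B: +140 to 150 (cap) → 20 left.
Only 20 left; Lab F takes them to reach 20.
Total = 20×20 + 8×10 + 9×30 + 13×10 + 21×150 = 4030.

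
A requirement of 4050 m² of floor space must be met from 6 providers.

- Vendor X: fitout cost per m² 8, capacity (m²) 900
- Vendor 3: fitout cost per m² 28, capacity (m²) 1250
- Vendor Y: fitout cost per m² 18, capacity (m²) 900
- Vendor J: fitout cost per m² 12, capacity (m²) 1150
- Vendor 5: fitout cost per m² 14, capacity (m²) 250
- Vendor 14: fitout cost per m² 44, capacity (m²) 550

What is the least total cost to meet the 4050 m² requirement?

Fill from the cheapest provider first.
Take 900 from Vendor X at 8 — need 3150 more.
Take 1150 from Vendor J at 12 — need 2000 more.
Take 250 from Vendor 5 at 14 — need 1750 more.
Vendor Y at 18: take all 900 m² — 850 still needed.
Take 850 from Vendor 3 at 28 to finish.
Vendor 14: unused.
Cost = 900×8 + 1150×12 + 250×14 + 900×18 + 850×28 = 64500.

64500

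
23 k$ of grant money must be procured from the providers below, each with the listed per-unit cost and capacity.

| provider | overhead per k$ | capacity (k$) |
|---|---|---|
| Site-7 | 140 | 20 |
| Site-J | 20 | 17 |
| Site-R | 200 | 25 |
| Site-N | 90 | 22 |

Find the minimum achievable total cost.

880

Cheapest first:
Take 17 from Site-J at 20 — need 6 more.
Site-N at 90: take 6 of its 22 — requirement met.
Site-7, Site-R: unused.
Cost = 17×20 + 6×90 = 880.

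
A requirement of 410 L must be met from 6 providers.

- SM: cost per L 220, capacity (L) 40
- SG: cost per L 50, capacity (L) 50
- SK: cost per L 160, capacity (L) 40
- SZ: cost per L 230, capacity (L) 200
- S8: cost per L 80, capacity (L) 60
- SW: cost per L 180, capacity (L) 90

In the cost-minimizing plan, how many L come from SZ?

Fill from the cheapest provider first.
Take 50 from SG at 50 → need 360 more.
Take 60 from S8 at 80 → need 300 more.
SK at 160: take all 40 L → 260 still needed.
Take 90 from SW at 180 → need 170 more.
Take 40 from SM at 220 → need 130 more.
Take 130 from SZ at 230 to finish.

130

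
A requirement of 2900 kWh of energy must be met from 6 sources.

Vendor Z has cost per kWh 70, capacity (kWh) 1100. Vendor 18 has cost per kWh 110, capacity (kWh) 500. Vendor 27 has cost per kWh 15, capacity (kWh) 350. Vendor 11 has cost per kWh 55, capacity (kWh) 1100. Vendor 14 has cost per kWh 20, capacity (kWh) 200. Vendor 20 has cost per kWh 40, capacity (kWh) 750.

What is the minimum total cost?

Use sources in increasing cost order.
Take 350 from Vendor 27 at 15 ; need 2550 more.
Vendor 14 (20): use full 200 ; 2350 kWh to go.
Take 750 from Vendor 20 at 40 ; need 1600 more.
Vendor 11 at 55: take all 1100 kWh ; 500 still needed.
Vendor Z (70): take the remaining 500 ; done.
Vendor 18: unused.
Cost = 350×15 + 200×20 + 750×40 + 1100×55 + 500×70 = 134750.

134750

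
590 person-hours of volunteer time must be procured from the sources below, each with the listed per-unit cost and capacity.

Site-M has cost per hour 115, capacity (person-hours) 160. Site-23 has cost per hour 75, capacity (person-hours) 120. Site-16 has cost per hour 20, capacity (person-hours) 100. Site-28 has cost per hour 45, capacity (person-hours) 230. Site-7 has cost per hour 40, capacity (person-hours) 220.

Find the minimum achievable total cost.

Use sources in increasing cost order.
Site-16 (20): use full 100 — 490 person-hours to go.
Take 220 from Site-7 at 40 — need 270 more.
Site-28 (45): use full 230 — 40 person-hours to go.
Site-23 at 75: take 40 of its 120 — requirement met.
Site-M: unused.
Cost = 100×20 + 220×40 + 230×45 + 40×75 = 24150.

24150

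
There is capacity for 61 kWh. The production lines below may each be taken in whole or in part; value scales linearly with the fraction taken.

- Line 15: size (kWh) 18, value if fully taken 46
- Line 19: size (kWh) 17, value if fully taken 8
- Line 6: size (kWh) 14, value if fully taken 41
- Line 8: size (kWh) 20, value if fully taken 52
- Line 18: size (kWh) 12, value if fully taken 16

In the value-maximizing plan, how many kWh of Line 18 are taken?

Sort by value density: Line 6 41/14≈2.93, Line 8 52/20≈2.6, Line 15 46/18≈2.56, Line 18 16/12≈1.33, Line 19 8/17≈0.471.
Take all of Line 6 (14 kWh, value 41) — 47 kWh left.
All 20 kWh of Line 8 fit (value 52) — 27 remain.
All 18 kWh of Line 15 fit (value 46) — 9 remain.
Fill the last 9 kWh with part of Line 18: 9/12 of it earns 12.

9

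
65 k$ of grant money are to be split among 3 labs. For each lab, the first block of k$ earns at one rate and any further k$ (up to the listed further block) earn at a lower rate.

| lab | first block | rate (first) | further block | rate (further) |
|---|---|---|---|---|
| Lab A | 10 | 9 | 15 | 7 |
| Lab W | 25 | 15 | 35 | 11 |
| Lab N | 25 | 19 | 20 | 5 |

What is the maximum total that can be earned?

Order all 6 blocks by rate: Lab N/T1 19 > Lab W/T1 15 > Lab W/T2 11 > Lab A/T1 9 > Lab A/T2 7 > Lab N/T2 5.
Lab N T1 at 19: fill all 25 → 40 left.
Fill Lab W T1 block (25 at 15) → 15 left.
15 remain; put them into Lab W T2 at 11.
Total = 19×25 + 15×25 + 11×15 = 1015.

1015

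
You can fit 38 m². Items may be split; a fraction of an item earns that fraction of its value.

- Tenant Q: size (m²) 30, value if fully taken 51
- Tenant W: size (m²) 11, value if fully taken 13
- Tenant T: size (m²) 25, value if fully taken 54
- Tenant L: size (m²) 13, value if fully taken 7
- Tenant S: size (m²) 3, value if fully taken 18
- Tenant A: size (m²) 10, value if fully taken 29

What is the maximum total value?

101

Best value per unit of size first: Tenant S 18/3≈6, Tenant A 29/10≈2.9, Tenant T 54/25≈2.16, Tenant Q 51/30≈1.7, Tenant W 13/11≈1.18, Tenant L 7/13≈0.538.
Tenant S: take in full, 3 m² for value 18 — 35 left.
All 10 m² of Tenant A fit (value 29) — 25 remain.
Tenant T: take in full, 25 m² for value 54 — 0 left.
Total value = 101.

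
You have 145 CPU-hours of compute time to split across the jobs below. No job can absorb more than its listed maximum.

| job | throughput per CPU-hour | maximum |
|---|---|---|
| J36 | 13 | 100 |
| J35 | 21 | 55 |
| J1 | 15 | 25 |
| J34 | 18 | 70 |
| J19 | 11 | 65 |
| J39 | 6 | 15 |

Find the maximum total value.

Order the jobs by throughput per CPU-hour: J35 21 > J34 18 > J1 15 > J36 13 > J19 11 > J39 6.
J35: +55 to 55 (cap) → 90 left.
J34 takes 70 to reach its cap of 70 → 20 left.
J1: +20 (room for 25) → 20. Pool exhausted.
Total = 21×55 + 15×20 + 18×70 = 2715.

2715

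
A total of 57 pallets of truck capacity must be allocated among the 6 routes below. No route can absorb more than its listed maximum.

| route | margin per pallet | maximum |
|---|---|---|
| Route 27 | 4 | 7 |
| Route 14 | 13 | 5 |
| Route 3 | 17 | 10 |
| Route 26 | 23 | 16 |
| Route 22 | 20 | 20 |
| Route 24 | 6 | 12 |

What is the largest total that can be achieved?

Rank by margin per pallet: Route 26 23 > Route 22 20 > Route 3 17 > Route 14 13 > Route 24 6 > Route 27 4.
Route 26: +16 to 16 (cap) → 41 left.
Route 22: +20 to 20 (cap) → 21 left.
Give Route 3 10 to hit its cap of 10 → 11 left.
Give Route 14 5 to hit its cap of 5 → 6 left.
Route 24: +6 (room for 12) → 6. Pool exhausted.
Total = 13×5 + 17×10 + 23×16 + 20×20 + 6×6 = 1039.

1039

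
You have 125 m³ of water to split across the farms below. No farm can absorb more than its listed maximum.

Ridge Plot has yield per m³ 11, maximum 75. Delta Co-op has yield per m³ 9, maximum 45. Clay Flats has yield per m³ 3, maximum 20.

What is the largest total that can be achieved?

1245

Highest yield per m³ first: Ridge Plot 11 > Delta Co-op 9 > Clay Flats 3.
Ridge Plot: +75 to 75 (cap) — 50 left.
Give Delta Co-op 45 to hit its cap of 45 — 5 left.
Only 5 left; Clay Flats takes them to reach 5.
Total = 11×75 + 9×45 + 3×5 = 1245.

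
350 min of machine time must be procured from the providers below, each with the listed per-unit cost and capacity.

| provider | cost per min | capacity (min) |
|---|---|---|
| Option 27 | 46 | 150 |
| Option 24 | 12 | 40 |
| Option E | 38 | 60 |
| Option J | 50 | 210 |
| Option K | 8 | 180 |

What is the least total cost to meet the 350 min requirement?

7420

Fill from the cheapest provider first.
Option K (8): use full 180 ; 170 min to go.
Take 40 from Option 24 at 12 ; need 130 more.
Option E at 38: take all 60 min ; 70 still needed.
Take 70 from Option 27 at 46 to finish.
Option J: unused.
Cost = 180×8 + 40×12 + 60×38 + 70×46 = 7420.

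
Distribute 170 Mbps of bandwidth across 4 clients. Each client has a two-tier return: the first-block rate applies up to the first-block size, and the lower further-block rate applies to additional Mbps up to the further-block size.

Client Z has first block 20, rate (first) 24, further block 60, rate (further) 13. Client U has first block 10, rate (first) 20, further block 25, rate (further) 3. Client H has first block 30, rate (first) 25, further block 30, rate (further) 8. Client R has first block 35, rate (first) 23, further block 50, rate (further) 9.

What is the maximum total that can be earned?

Rank every tier by rate: Client H/first 25 > Client Z/first 24 > Client R/first 23 > Client U/first 20 > Client Z/second 13 > Client R/second 9 > Client H/second 8 > Client U/second 3.
Fill Client H first block (30 at 25) ; 140 left.
Client Z/first (24): +20 ; 120 left.
Client R first at 23: fill all 35 ; 85 left.
Client U/first (20): +10 ; 75 left.
Client Z second at 13: fill all 60 ; 15 left.
Client R second at 9: only 15 left, fill 15.
Total = 25×30 + 24×20 + 23×35 + 20×10 + 13×60 + 9×15 = 3150.

3150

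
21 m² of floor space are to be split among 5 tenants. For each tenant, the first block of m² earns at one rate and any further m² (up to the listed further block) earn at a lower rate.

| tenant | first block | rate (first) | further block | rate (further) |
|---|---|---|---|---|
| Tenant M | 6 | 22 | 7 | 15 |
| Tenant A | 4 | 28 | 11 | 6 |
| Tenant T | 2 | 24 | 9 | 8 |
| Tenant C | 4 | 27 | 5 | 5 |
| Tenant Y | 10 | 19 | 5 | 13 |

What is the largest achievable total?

Treat each block as its own option and order by rate: Tenant A/first 28 > Tenant C/first 27 > Tenant T/first 24 > Tenant M/first 22 > Tenant Y/first 19 > Tenant M/second 15 > Tenant Y/second 13 > Tenant T/second 8 > Tenant A/second 6 > Tenant C/second 5.
Tenant A/first (28): +4 → 17 left.
Fill Tenant C first block (4 at 27) → 13 left.
Fill Tenant T first block (2 at 24) → 11 left.
Tenant M first at 22: fill all 6 → 5 left.
Tenant Y/first: +5 of 10 at 19; pool empty.
Total = 28×4 + 27×4 + 24×2 + 22×6 + 19×5 = 495.

495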